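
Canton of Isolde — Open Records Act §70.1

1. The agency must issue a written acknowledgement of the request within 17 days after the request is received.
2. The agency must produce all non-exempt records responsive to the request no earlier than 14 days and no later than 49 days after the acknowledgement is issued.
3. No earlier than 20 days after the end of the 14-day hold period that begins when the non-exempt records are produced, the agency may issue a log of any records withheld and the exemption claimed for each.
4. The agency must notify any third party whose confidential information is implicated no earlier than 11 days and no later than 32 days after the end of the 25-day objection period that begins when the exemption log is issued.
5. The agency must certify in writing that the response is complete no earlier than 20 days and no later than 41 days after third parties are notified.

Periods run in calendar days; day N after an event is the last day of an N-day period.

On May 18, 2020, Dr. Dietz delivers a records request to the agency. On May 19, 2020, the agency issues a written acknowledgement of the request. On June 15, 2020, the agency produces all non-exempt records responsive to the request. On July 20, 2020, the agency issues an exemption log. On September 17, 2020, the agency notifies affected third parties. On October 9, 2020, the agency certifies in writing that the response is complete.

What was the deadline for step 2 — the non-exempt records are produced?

Step 2 runs from May 19, 2020, when the acknowledgement is issued. The window is 14–49 days after May 19, 2020; it closes on July 7, 2020.

July 7, 2020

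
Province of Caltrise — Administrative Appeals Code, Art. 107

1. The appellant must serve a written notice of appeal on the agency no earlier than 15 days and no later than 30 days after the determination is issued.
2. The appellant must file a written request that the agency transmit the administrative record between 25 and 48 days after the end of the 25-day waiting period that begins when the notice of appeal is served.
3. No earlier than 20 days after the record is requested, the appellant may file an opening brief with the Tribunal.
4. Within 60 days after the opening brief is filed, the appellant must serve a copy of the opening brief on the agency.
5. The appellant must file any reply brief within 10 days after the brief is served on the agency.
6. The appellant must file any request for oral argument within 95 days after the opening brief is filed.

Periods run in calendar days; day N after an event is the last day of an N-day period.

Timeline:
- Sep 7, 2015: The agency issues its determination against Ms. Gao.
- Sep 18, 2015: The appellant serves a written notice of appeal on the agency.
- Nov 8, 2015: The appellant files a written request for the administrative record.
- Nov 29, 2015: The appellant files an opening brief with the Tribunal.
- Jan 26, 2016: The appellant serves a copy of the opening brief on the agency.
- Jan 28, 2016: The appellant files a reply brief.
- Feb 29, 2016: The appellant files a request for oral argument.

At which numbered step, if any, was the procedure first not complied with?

Step 1

Step 1: the window is 15–30 days after Sep 7, 2015 (when the determination is issued), so Sep 22, 2015 through Oct 7, 2015; Sep 18, 2015 is 4 days too early.
Later steps need not be reached.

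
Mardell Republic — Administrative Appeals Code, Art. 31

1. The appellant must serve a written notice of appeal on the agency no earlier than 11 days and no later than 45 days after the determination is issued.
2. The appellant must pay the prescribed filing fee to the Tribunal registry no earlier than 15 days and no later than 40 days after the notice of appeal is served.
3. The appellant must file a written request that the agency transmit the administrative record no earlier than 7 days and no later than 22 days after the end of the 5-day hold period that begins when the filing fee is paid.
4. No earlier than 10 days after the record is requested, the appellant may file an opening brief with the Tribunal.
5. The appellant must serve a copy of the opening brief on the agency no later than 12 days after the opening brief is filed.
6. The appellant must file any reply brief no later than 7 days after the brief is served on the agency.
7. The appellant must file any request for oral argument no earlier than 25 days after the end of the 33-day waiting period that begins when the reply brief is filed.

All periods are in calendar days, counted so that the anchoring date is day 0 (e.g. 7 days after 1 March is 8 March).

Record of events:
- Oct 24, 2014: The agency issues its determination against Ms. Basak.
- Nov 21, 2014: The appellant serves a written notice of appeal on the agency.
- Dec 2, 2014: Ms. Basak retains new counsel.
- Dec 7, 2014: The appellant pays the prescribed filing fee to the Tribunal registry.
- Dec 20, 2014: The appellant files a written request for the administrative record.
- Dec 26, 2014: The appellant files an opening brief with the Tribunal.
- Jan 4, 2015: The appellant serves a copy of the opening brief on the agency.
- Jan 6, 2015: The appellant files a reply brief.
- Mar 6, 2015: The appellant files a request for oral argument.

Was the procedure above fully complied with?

Step 1 — 11 and 45 days from Oct 24, 2014 (when the determination is issued) are Nov 4, 2014 and Dec 8, 2014 respectively; Nov 21, 2014 falls inside that range.
Step 2 — 15 and 40 days from Nov 21, 2014 (when the notice of appeal is served) are Dec 6, 2014 and Dec 31, 2014 respectively; done Dec 7, 2014 — within the window.
Step 3 — 7 and 22 days from Dec 12, 2014 (end of the 5-day hold period, which began when the filing fee is paid on Dec 7, 2014) are Dec 19, 2014 and Jan 3, 2015 respectively; done Dec 20, 2014, which is between those dates.
Step 4 — must wait 10 days from Dec 20, 2014 (when the record is requested), so not before Dec 30, 2014; done Dec 26, 2014 — 4 days too early.

No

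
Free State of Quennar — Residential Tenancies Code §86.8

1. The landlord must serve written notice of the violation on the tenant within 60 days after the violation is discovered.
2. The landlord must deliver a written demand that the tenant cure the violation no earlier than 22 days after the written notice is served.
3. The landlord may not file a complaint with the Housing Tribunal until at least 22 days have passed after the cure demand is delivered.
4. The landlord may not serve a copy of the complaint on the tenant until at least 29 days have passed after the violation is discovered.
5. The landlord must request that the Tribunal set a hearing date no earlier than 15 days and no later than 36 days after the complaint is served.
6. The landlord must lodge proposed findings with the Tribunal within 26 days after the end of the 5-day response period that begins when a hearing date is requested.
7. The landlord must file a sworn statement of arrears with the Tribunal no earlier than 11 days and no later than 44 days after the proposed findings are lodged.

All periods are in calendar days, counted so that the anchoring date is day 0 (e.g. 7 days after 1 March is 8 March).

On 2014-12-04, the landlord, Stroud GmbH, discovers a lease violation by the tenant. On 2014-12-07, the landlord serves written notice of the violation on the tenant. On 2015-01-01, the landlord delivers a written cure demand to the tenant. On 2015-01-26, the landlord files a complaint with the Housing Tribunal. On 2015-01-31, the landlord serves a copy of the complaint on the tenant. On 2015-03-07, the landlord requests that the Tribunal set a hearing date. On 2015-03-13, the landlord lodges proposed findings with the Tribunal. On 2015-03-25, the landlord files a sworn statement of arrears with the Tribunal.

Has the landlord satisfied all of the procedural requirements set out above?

Yes

(1) due by 2014-12-04 + 60 days = 2015-02-02; 2014-12-07 is within that limit.
(2) permitted from 2014-12-07 + 22 days = 2014-12-29 onward; 2015-01-01 is on or after that date.
(3) permitted from 2015-01-01 + 22 days = 2015-01-23 onward; done 2015-01-26, after the minimum wait.
(4) permitted from 2014-12-04 + 29 days = 2015-01-02 onward; done 2015-01-31 — permitted.
(5) the permitted window runs from 2015-01-31 + 15 = 2015-02-15 to 2015-01-31 + 36 = 2015-03-08; done 2015-03-07, which is between those dates.
(6) due by 2015-03-12 + 26 days = 2015-04-07; done 2015-03-13 — timely.
(7) the permitted window runs from 2015-03-13 + 11 = 2015-03-24 to 2015-03-13 + 44 = 2015-04-26; done 2015-03-25 — within the window.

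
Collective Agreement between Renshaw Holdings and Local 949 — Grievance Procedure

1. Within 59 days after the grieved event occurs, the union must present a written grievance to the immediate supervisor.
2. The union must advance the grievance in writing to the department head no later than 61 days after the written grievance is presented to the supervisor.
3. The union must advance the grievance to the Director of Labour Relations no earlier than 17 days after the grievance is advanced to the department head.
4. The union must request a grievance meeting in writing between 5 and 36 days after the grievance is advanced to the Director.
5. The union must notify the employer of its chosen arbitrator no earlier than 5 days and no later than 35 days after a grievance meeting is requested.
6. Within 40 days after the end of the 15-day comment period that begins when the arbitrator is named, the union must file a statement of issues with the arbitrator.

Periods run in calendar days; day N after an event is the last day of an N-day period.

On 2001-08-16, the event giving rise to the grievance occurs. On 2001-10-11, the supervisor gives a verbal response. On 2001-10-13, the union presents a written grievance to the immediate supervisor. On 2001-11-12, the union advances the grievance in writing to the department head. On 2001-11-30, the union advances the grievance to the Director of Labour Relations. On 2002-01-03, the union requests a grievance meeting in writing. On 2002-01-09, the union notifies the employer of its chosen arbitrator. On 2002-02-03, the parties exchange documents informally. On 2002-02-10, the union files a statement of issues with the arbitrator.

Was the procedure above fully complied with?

Step 1: 59 days after 2001-08-16 (when the grieved event occurs) is 2001-10-14; 2001-10-13 is within that limit.
Step 2: 61 days after 2001-10-13 (when the written grievance is presented to the supervisor) is 2001-12-13; done 2001-11-12 — timely.
Step 3: the earliest permitted date is 17 days after 2001-11-12 (when the grievance is advanced to the department head), i.e. 2001-11-29; 2001-11-30 is on or after that date.
Step 4: the window is 5–36 days after 2001-11-30 (when the grievance is advanced to the Director), so 2001-12-05 through 2002-01-05; done 2002-01-03, which is between those dates.
Step 5: the window is 5–35 days after 2002-01-03 (when a grievance meeting is requested), so 2002-01-08 through 2002-02-07; done 2002-01-09 — within the window.
Step 6: 40 days after 2002-01-24 (end of the 15-day comment period, which began when the arbitrator is named on 2002-01-09) is 2002-03-05; completed 2002-02-10, before the deadline.

Yes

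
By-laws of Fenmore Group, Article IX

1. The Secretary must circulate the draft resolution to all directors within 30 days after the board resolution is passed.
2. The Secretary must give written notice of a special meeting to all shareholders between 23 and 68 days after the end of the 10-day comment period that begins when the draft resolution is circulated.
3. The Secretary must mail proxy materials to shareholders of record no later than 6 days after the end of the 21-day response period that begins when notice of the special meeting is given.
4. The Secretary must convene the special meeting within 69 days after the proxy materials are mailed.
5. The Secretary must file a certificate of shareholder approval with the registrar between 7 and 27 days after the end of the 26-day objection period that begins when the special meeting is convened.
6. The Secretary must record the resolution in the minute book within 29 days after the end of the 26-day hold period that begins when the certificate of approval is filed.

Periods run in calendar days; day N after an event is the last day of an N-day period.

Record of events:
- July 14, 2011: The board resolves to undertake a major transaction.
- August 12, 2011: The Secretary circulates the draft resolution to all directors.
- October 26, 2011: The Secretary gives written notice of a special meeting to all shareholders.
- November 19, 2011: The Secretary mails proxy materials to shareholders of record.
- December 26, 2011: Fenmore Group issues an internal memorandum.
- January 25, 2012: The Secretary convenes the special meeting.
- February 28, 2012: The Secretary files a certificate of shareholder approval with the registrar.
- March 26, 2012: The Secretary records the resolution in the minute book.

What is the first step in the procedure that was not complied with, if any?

None — every step was satisfied

Step 1 — counting 30 days from July 14, 2011 (when the board resolution is passed) gives a deadline of August 13, 2011; August 12, 2011 is within that limit.
Step 2 — 23 and 68 days from August 22, 2011 (end of the 10-day comment period, which began when the draft resolution is circulated on August 12, 2011) are September 14, 2011 and October 29, 2011 respectively; done October 26, 2011 — within the window.
Step 3 — counting 6 days from November 16, 2011 (end of the 21-day response period, which began when notice of the special meeting is given on October 26, 2011) gives a deadline of November 22, 2011; done November 19, 2011 — timely.
Step 4 — counting 69 days from November 19, 2011 (when the proxy materials are mailed) gives a deadline of January 27, 2012; completed January 25, 2012, before the deadline.
Step 5 — 7 and 27 days from February 20, 2012 (end of the 26-day objection period, which began when the special meeting is convened on January 25, 2012) are February 27, 2012 and March 18, 2012 respectively; done February 28, 2012 — within the window.
Step 6 — counting 29 days from March 25, 2012 (end of the 26-day hold period, which began when the certificate of approval is filed on February 28, 2012) gives a deadline of April 23, 2012; March 26, 2012 is within that limit.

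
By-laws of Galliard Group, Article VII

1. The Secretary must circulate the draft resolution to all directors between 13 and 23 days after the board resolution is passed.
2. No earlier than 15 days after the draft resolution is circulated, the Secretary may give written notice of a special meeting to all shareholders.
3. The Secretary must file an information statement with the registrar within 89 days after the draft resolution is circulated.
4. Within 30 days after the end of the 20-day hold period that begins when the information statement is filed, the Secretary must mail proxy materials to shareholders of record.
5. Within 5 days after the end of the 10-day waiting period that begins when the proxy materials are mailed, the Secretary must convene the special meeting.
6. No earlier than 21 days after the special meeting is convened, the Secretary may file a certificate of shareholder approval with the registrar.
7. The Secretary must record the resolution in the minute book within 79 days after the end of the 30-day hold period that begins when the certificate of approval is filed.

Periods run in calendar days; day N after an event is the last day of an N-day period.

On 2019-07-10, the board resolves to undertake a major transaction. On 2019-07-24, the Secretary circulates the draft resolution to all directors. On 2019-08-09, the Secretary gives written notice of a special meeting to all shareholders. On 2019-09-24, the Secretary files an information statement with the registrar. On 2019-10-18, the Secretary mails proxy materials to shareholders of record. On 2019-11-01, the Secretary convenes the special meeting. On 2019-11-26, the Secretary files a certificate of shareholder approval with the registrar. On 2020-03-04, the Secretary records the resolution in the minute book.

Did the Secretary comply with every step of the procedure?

Yes

(1) the permitted window runs from 2019-07-10 + 13 = 2019-07-23 to 2019-07-10 + 23 = 2019-08-02; 2019-07-24 falls inside that range.
(2) permitted from 2019-07-24 + 15 days = 2019-08-08 onward; done 2019-08-09, after the minimum wait.
(3) due by 2019-07-24 + 89 days = 2019-10-21; 2019-09-24 is within that limit.
(4) due by 2019-10-14 + 30 days = 2019-11-13; 2019-10-18 is within that limit.
(5) due by 2019-10-28 + 5 days = 2019-11-02; completed 2019-11-01, before the deadline.
(6) permitted from 2019-11-01 + 21 days = 2019-11-22 onward; done 2019-11-26 — permitted.
(7) due by 2019-12-26 + 79 days = 2020-03-14; done 2020-03-04 — timely.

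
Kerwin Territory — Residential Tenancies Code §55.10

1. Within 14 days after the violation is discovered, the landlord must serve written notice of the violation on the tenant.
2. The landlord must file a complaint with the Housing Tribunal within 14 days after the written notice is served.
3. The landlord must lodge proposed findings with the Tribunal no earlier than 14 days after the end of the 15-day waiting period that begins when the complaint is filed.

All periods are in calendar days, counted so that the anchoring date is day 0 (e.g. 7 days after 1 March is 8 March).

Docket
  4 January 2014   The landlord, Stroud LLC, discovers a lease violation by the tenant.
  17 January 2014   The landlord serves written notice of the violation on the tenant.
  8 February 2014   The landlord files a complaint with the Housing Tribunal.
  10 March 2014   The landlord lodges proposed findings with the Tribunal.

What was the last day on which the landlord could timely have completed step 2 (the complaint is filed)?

31 January 2014

Step 2 runs from 17 January 2014, when the written notice is served. 14 days after 17 January 2014 is 31 January 2014.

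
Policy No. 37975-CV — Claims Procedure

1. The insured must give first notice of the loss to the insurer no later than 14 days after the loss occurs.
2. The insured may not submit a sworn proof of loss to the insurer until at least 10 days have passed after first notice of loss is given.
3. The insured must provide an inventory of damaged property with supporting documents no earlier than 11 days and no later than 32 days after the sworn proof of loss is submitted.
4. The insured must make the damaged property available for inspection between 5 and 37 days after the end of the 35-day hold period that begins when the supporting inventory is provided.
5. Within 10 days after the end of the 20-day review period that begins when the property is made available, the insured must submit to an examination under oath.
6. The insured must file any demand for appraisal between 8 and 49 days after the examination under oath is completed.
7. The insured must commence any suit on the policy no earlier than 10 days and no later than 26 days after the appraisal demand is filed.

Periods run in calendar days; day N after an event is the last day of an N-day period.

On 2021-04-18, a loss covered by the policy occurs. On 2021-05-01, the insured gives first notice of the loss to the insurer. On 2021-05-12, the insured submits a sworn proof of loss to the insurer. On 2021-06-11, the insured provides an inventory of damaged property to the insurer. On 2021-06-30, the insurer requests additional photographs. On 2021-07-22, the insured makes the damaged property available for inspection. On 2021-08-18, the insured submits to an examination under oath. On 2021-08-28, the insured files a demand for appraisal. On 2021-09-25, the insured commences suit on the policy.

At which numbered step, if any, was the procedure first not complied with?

Step 7

(1) due by 2021-04-18 + 14 days = 2021-05-02; completed 2021-05-01, before the deadline.
(2) permitted from 2021-05-01 + 10 days = 2021-05-11 onward; done 2021-05-12, after the minimum wait.
(3) the permitted window runs from 2021-05-12 + 11 = 2021-05-23 to 2021-05-12 + 32 = 2021-06-13; done 2021-06-11 — within the window.
(4) the permitted window runs from 2021-07-16 + 5 = 2021-07-21 to 2021-07-16 + 37 = 2021-08-22; done 2021-07-22, which is between those dates.
(5) due by 2021-08-11 + 10 days = 2021-08-21; done 2021-08-18 — timely.
(6) the permitted window runs from 2021-08-18 + 8 = 2021-08-26 to 2021-08-18 + 49 = 2021-10-06; done 2021-08-28 — within the window.
(7) the permitted window runs from 2021-08-28 + 10 = 2021-09-07 to 2021-08-28 + 26 = 2021-09-23; 2021-09-25 is 2 days past the end of the window.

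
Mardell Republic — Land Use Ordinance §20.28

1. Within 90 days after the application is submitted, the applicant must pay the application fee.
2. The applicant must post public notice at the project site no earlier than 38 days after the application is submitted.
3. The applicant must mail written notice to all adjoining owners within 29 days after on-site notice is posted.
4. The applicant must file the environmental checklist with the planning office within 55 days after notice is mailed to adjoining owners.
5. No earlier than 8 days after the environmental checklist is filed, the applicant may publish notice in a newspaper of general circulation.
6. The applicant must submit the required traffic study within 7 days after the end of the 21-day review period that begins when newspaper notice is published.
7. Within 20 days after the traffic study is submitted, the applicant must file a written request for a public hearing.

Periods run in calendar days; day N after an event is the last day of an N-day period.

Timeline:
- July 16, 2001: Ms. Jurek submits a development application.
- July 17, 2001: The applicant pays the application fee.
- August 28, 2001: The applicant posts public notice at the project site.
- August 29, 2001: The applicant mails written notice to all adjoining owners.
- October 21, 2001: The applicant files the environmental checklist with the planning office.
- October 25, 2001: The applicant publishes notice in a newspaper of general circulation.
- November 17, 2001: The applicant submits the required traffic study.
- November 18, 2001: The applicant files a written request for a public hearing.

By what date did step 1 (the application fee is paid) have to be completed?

Step 1 runs from July 16, 2001, when the application is submitted. 90 days after July 16, 2001 is October 14, 2001.

October 14, 2001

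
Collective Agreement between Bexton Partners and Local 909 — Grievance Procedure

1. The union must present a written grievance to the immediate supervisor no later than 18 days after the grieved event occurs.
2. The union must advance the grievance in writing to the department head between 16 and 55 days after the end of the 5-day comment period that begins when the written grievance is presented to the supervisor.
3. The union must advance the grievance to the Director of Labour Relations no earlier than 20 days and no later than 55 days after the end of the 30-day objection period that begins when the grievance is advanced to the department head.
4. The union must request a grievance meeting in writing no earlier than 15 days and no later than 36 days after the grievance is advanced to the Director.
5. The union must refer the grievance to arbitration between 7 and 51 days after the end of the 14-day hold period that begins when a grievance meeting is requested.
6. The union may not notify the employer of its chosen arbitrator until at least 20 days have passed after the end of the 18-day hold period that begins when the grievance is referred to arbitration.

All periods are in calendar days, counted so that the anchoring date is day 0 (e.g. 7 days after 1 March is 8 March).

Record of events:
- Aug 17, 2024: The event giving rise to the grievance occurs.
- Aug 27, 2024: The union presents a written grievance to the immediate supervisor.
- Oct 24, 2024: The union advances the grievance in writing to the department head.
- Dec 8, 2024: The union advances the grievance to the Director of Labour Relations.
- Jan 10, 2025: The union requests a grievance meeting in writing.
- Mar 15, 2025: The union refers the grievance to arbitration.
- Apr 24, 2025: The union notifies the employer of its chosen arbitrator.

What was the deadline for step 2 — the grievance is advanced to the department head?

The written grievance is presented to the supervisor on Aug 27, 2024; the 5-day comment period therefore ends Sep 1, 2024, and step 2 runs from that date. The window is 16–55 days after Sep 1, 2024; it closes on Oct 26, 2024.

Oct 26, 2024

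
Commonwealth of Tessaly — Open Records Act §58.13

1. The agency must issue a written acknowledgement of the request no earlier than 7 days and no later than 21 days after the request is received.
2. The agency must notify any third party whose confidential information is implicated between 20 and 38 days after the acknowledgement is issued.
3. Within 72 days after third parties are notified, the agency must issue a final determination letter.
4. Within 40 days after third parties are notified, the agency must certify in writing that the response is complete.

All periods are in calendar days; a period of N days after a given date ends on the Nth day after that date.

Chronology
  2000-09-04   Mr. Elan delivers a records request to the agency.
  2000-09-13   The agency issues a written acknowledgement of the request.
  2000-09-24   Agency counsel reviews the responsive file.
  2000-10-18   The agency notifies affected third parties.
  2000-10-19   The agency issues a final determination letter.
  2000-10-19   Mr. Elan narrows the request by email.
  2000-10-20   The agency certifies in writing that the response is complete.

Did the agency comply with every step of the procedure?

Yes

(1) the permitted window runs from 2000-09-04 + 7 = 2000-09-11 to 2000-09-04 + 21 = 2000-09-25; done 2000-09-13, which is between those dates.
(2) the permitted window runs from 2000-09-13 + 20 = 2000-10-03 to 2000-09-13 + 38 = 2000-10-21; 2000-10-18 falls inside that range.
(3) due by 2000-10-18 + 72 days = 2000-12-29; 2000-10-19 is within that limit.
(4) due by 2000-10-18 + 40 days = 2000-11-27; completed 2000-10-20, before the deadline.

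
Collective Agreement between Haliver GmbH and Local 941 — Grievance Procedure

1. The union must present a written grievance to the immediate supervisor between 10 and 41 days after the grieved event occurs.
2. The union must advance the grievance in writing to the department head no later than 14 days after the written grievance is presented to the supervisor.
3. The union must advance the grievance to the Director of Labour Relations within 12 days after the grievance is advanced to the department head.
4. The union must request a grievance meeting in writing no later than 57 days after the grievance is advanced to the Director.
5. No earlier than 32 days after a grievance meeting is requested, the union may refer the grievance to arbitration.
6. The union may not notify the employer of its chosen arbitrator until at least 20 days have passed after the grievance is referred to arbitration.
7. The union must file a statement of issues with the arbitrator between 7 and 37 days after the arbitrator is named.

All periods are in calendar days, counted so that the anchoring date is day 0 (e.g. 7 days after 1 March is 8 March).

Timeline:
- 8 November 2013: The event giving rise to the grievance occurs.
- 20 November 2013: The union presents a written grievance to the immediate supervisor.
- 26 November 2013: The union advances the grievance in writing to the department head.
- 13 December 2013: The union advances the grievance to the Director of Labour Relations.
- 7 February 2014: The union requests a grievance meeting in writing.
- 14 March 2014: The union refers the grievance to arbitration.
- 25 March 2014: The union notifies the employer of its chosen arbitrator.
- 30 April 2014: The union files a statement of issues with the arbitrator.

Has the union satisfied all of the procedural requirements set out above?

Step 1 — 10 and 41 days from 8 November 2013 (when the grieved event occurs) are 18 November 2013 and 19 December 2013 respectively; done 20 November 2013 — within the window.
Step 2 — counting 14 days from 20 November 2013 (when the written grievance is presented to the supervisor) gives a deadline of 4 December 2013; 26 November 2013 is within that limit.
Step 3 — counting 12 days from 26 November 2013 (when the grievance is advanced to the department head) gives a deadline of 8 December 2013; not done until 13 December 2013, 5 days after the deadline.

No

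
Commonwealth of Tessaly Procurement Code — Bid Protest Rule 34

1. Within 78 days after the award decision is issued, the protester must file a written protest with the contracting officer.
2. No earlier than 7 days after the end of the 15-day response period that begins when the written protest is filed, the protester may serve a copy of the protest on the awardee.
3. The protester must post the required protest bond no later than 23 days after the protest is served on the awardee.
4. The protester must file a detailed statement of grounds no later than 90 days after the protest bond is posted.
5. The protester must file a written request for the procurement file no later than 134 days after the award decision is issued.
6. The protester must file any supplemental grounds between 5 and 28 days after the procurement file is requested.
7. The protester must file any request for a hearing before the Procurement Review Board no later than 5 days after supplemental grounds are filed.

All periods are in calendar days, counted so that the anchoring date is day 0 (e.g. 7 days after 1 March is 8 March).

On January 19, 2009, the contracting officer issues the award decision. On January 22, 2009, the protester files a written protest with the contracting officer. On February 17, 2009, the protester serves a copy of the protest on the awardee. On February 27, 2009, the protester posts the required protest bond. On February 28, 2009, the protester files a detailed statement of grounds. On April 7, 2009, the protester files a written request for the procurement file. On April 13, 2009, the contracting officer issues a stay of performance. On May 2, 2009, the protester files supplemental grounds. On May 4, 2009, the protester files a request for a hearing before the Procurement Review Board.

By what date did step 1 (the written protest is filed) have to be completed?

Step 1 runs from January 19, 2009, when the award decision is issued. 78 days after January 19, 2009 is April 7, 2009.

April 7, 2009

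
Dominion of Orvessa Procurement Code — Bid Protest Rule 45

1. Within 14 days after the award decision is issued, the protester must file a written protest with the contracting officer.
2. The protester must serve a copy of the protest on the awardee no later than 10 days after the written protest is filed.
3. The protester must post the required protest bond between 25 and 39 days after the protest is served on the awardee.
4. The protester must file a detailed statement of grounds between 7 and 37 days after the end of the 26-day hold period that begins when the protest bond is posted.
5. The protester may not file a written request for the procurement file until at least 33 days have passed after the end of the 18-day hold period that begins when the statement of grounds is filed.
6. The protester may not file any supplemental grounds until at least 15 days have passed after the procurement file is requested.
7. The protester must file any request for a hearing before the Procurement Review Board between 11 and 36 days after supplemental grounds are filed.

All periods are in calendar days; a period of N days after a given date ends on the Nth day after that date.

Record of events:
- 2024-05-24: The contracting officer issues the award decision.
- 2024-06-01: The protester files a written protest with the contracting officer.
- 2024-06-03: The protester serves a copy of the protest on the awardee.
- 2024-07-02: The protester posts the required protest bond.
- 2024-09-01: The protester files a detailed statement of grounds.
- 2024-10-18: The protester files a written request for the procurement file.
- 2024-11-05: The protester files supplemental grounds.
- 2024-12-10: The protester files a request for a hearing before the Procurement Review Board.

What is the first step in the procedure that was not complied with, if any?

Step 5

Step 1: 14 days after 2024-05-24 (when the award decision is issued) is 2024-06-07; done 2024-06-01 — timely.
Step 2: 10 days after 2024-06-01 (when the written protest is filed) is 2024-06-11; completed 2024-06-03, before the deadline.
Step 3: the window is 25–39 days after 2024-06-03 (when the protest is served on the awardee), so 2024-06-28 through 2024-07-12; 2024-07-02 falls inside that range.
Step 4: the window is 7–37 days after 2024-07-28 (end of the 26-day hold period, which began when the protest bond is posted on 2024-07-02), so 2024-08-04 through 2024-09-03; done 2024-09-01 — within the window.
Step 5: the earliest permitted date is 33 days after 2024-09-19 (end of the 18-day hold period, which began when the statement of grounds is filed on 2024-09-01), i.e. 2024-10-22; 2024-10-18 is 4 days before the earliest permitted date.
The analysis stops there.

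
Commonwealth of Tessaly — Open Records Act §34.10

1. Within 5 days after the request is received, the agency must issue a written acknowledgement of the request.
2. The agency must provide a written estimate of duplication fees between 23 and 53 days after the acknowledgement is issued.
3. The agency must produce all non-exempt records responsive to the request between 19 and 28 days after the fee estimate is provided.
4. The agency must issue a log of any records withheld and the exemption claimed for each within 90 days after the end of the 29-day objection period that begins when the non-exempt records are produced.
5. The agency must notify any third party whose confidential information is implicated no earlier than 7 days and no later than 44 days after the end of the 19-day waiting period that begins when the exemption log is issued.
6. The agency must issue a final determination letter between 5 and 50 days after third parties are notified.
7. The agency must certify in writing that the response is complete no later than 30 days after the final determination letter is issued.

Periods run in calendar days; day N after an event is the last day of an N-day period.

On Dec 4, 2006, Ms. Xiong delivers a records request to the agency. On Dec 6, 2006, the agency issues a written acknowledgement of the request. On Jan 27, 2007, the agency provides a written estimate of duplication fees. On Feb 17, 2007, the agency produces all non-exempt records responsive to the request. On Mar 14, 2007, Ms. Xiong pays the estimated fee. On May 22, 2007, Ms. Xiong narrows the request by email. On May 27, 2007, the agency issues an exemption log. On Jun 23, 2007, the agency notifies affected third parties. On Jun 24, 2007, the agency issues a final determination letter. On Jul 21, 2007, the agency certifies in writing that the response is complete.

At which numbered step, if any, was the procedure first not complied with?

Step 1 — counting 5 days from Dec 4, 2006 (when the request is received) gives a deadline of Dec 9, 2006; completed Dec 6, 2006, before the deadline.
Step 2 — 23 and 53 days from Dec 6, 2006 (when the acknowledgement is issued) are Dec 29, 2006 and Jan 28, 2007 respectively; done Jan 27, 2007 — within the window.
Step 3 — 19 and 28 days from Jan 27, 2007 (when the fee estimate is provided) are Feb 15, 2007 and Feb 24, 2007 respectively; Feb 17, 2007 falls inside that range.
Step 4 — counting 90 days from Mar 18, 2007 (end of the 29-day objection period, which began when the non-exempt records are produced on Feb 17, 2007) gives a deadline of Jun 16, 2007; May 27, 2007 is within that limit.
Step 5 — 7 and 44 days from Jun 15, 2007 (end of the 19-day waiting period, which began when the exemption log is issued on May 27, 2007) are Jun 22, 2007 and Jul 29, 2007 respectively; Jun 23, 2007 falls inside that range.
Step 6 — 5 and 50 days from Jun 23, 2007 (when third parties are notified) are Jun 28, 2007 and Aug 12, 2007 respectively; Jun 24, 2007 is 4 days too early.

Step 6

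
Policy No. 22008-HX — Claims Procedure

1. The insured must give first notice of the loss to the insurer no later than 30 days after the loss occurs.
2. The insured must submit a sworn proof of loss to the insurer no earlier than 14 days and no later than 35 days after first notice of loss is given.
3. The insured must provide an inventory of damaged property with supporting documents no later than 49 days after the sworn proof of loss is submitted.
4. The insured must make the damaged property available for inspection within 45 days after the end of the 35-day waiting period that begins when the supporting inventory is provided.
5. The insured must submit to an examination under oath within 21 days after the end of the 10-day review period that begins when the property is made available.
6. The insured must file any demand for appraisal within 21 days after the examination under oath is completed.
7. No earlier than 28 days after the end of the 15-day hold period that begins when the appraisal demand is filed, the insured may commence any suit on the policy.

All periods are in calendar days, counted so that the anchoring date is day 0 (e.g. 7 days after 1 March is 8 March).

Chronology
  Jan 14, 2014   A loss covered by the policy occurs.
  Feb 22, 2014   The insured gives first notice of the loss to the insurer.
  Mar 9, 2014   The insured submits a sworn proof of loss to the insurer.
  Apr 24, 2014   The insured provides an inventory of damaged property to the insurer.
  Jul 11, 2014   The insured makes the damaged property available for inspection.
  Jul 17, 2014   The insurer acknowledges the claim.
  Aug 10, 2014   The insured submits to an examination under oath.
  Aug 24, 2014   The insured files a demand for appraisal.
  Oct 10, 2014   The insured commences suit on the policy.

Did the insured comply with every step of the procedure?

No

Step 1: 30 days after Jan 14, 2014 (when the loss occurs) is Feb 13, 2014; done Feb 22, 2014 — 9 days late.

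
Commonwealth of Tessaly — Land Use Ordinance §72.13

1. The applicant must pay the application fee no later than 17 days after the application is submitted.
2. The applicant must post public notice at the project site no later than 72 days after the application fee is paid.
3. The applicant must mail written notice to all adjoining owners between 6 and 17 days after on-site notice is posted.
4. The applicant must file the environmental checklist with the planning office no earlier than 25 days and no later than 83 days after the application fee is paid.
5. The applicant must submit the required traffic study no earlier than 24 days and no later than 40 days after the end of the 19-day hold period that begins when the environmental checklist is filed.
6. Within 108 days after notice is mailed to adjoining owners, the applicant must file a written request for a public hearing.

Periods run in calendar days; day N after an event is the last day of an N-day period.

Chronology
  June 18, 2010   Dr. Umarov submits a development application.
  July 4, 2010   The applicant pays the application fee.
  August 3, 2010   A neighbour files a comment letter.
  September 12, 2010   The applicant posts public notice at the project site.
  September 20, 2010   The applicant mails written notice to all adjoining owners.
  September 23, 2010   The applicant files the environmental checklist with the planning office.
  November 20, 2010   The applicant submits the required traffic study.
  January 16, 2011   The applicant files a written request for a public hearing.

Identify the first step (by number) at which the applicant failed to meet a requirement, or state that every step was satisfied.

Step 6

Step 1: 17 days after June 18, 2010 (when the application is submitted) is July 5, 2010; July 4, 2010 is within that limit.
Step 2: 72 days after July 4, 2010 (when the application fee is paid) is September 14, 2010; done September 12, 2010 — timely.
Step 3: the window is 6–17 days after September 12, 2010 (when on-site notice is posted), so September 18, 2010 through September 29, 2010; done September 20, 2010 — within the window.
Step 4: the window is 25–83 days after July 4, 2010 (when the application fee is paid), so July 29, 2010 through September 25, 2010; done September 23, 2010 — within the window.
Step 5: the window is 24–40 days after October 12, 2010 (end of the 19-day hold period, which began when the environmental checklist is filed on September 23, 2010), so November 5, 2010 through November 21, 2010; November 20, 2010 falls inside that range.
Step 6: 108 days after September 20, 2010 (when notice is mailed to adjoining owners) is January 6, 2011; done January 16, 2011 — 10 days late.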